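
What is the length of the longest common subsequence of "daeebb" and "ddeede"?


LCS of "daeebb" and "ddeede"
DP table:
           d    d    e    e    d    e
      0    0    0    0    0    0    0
  d   0    1    1    1    1    1    1
  a   0    1    1    1    1    1    1
  e   0    1    1    2    2    2    2
  e   0    1    1    2    3    3    3
  b   0    1    1    2    3    3    3
  b   0    1    1    2    3    3    3
LCS length = dp[6][6] = 3

3


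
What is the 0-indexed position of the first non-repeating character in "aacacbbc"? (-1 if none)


Input: aacacbbc
Character frequencies:
  'a': 3
  'b': 2
  'c': 3
Scanning left to right for freq == 1:
  Position 0 ('a'): freq=3, skip
  Position 1 ('a'): freq=3, skip
  Position 2 ('c'): freq=3, skip
  Position 3 ('a'): freq=3, skip
  Position 4 ('c'): freq=3, skip
  Position 5 ('b'): freq=2, skip
  Position 6 ('b'): freq=2, skip
  Position 7 ('c'): freq=3, skip
  No unique character found => answer = -1

-1


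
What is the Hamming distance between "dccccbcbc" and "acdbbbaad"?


Comparing "dccccbcbc" and "acdbbbaad" position by position:
  Position 0: 'd' vs 'a' => differ
  Position 1: 'c' vs 'c' => same
  Position 2: 'c' vs 'd' => differ
  Position 3: 'c' vs 'b' => differ
  Position 4: 'c' vs 'b' => differ
  Position 5: 'b' vs 'b' => same
  Position 6: 'c' vs 'a' => differ
  Position 7: 'b' vs 'a' => differ
  Position 8: 'c' vs 'd' => differ
Total differences (Hamming distance): 7

7


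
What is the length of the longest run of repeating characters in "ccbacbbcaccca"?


Input: "ccbacbbcaccca"
Scanning for longest run:
  Position 1 ('c'): continues run of 'c', length=2
  Position 2 ('b'): new char, reset run to 1
  Position 3 ('a'): new char, reset run to 1
  Position 4 ('c'): new char, reset run to 1
  Position 5 ('b'): new char, reset run to 1
  Position 6 ('b'): continues run of 'b', length=2
  Position 7 ('c'): new char, reset run to 1
  Position 8 ('a'): new char, reset run to 1
  Position 9 ('c'): new char, reset run to 1
  Position 10 ('c'): continues run of 'c', length=2
  Position 11 ('c'): continues run of 'c', length=3
  Position 12 ('a'): new char, reset run to 1
Longest run: 'c' with length 3

3


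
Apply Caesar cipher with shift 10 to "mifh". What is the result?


Caesar cipher: shift "mifh" by 10
  'm' (pos 12) + 10 = pos 22 = 'w'
  'i' (pos 8) + 10 = pos 18 = 's'
  'f' (pos 5) + 10 = pos 15 = 'p'
  'h' (pos 7) + 10 = pos 17 = 'r'
Result: wspr

wspr


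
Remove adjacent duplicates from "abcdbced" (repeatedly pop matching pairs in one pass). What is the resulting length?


Input: abcdbced
Stack-based adjacent duplicate removal:
  Read 'a': push. Stack: a
  Read 'b': push. Stack: ab
  Read 'c': push. Stack: abc
  Read 'd': push. Stack: abcd
  Read 'b': push. Stack: abcdb
  Read 'c': push. Stack: abcdbc
  Read 'e': push. Stack: abcdbce
  Read 'd': push. Stack: abcdbced
Final stack: "abcdbced" (length 8)

8


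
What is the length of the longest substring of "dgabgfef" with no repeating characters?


Input: "dgabgfef"
Sliding window (track last position of each char):
  Position 0 ('d'): window [0,0] length 1 -- new best
  Position 1 ('g'): window [0,1] length 2 -- new best
  Position 2 ('a'): window [0,2] length 3 -- new best
  Position 3 ('b'): window [0,3] length 4 -- new best
  Position 4 ('g'): repeat (last at 1), move window start to 2
  Position 4 ('g'): window [2,4] length 3
  Position 5 ('f'): window [2,5] length 4
  Position 6 ('e'): window [2,6] length 5 -- new best
  Position 7 ('f'): repeat (last at 5), move window start to 6
  Position 7 ('f'): window [6,7] length 2
Longest substring with no repeats: "abgfe" with length 5

5


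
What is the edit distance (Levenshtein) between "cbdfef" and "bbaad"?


Computing edit distance: "cbdfef" -> "bbaad"
DP table:
           b    b    a    a    d
      0    1    2    3    4    5
  c   1    1    2    3    4    5
  b   2    1    1    2    3    4
  d   3    2    2    2    3    3
  f   4    3    3    3    3    4
  e   5    4    4    4    4    4
  f   6    5    5    5    5    5
Edit distance = dp[6][5] = 5

5


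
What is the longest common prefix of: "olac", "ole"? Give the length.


Words: olac, ole
  Position 0: all 'o' => match
  Position 1: all 'l' => match
  Position 2: ('a', 'e') => mismatch, stop
LCP = "ol" (length 2)

2


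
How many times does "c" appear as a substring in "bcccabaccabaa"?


Searching for "c" in "bcccabaccabaa"
Scanning each position:
  Position 0: "b" => no
  Position 1: "c" => MATCH
  Position 2: "c" => MATCH
  Position 3: "c" => MATCH
  Position 4: "a" => no
  Position 5: "b" => no
  Position 6: "a" => no
  Position 7: "c" => MATCH
  Position 8: "c" => MATCH
  Position 9: "a" => no
  Position 10: "b" => no
  Position 11: "a" => no
  Position 12: "a" => no
Total occurrences: 5

5


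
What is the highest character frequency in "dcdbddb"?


Input: dcdbddb
Character counts:
  'b': 2
  'c': 1
  'd': 4
Maximum frequency: 4

4


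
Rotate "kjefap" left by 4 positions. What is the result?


Input: "kjefap", rotate left by 4
First 4 characters: "kjef"
Remaining characters: "ap"
Concatenate remaining + first: "ap" + "kjef" = "apkjef"

apkjef


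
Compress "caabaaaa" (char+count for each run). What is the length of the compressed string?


Input: caabaaaa
Runs:
  'c' x 1 => "c1"
  'a' x 2 => "a2"
  'b' x 1 => "b1"
  'a' x 4 => "a4"
Compressed: "c1a2b1a4"
Compressed length: 8

8


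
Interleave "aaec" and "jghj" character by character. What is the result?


Interleaving "aaec" and "jghj":
  Position 0: 'a' from first, 'j' from second => "aj"
  Position 1: 'a' from first, 'g' from second => "ag"
  Position 2: 'e' from first, 'h' from second => "eh"
  Position 3: 'c' from first, 'j' from second => "cj"
Result: ajagehcj

ajagehcj


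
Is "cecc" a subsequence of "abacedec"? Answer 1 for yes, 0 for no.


Check if "cecc" is a subsequence of "abacedec"
Greedy scan:
  Position 0 ('a'): no match needed
  Position 1 ('b'): no match needed
  Position 2 ('a'): no match needed
  Position 3 ('c'): matches sub[0] = 'c'
  Position 4 ('e'): matches sub[1] = 'e'
  Position 5 ('d'): no match needed
  Position 6 ('e'): no match needed
  Position 7 ('c'): matches sub[2] = 'c'
Only matched 3/4 characters => not a subsequence

0


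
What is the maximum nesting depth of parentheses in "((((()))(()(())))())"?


Input: "((((()))(()(())))())"
Tracking depth:
  Position 0 '(': depth becomes 1
  Position 1 '(': depth becomes 2
  Position 2 '(': depth becomes 3
  Position 3 '(': depth becomes 4
  Position 4 '(': depth becomes 5
  Position 5 ')': depth becomes 4
  Position 6 ')': depth becomes 3
  Position 7 ')': depth becomes 2
  Position 8 '(': depth becomes 3
  Position 9 '(': depth becomes 4
  Position 10 ')': depth becomes 3
  Position 11 '(': depth becomes 4
  Position 12 '(': depth becomes 5
  Position 13 ')': depth becomes 4
  Position 14 ')': depth becomes 3
  Position 15 ')': depth becomes 2
  Position 16 ')': depth becomes 1
  Position 17 '(': depth becomes 2
  Position 18 ')': depth becomes 1
  Position 19 ')': depth becomes 0
Maximum depth reached: 5

5


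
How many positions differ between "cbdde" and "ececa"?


Comparing "cbdde" and "ececa" position by position:
  Position 0: 'c' vs 'e' => DIFFER
  Position 1: 'b' vs 'c' => DIFFER
  Position 2: 'd' vs 'e' => DIFFER
  Position 3: 'd' vs 'c' => DIFFER
  Position 4: 'e' vs 'a' => DIFFER
Positions that differ: 5

5


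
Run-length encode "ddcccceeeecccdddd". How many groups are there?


Input: ddcccceeeecccdddd
Scanning for consecutive runs:
  Group 1: 'd' x 2 (positions 0-1)
  Group 2: 'c' x 4 (positions 2-5)
  Group 3: 'e' x 4 (positions 6-9)
  Group 4: 'c' x 3 (positions 10-12)
  Group 5: 'd' x 4 (positions 13-16)
Total groups: 5

5


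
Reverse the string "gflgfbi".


Input: gflgfbi
Reading characters right to left:
  Position 6: 'i'
  Position 5: 'b'
  Position 4: 'f'
  Position 3: 'g'
  Position 2: 'l'
  Position 1: 'f'
  Position 0: 'g'
Reversed: ibfglfg

ibfglfg


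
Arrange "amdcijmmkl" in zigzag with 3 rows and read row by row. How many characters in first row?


Zigzag "amdcijmmkl" into 3 rows:
Placing characters:
  'a' => row 0
  'm' => row 1
  'd' => row 2
  'c' => row 1
  'i' => row 0
  'j' => row 1
  'm' => row 2
  'm' => row 1
  'k' => row 0
  'l' => row 1
Rows:
  Row 0: "aik"
  Row 1: "mcjml"
  Row 2: "dm"
First row length: 3

3


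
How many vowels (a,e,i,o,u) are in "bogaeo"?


Input: bogaeo
Checking each character:
  'b' at position 0: consonant
  'o' at position 1: vowel (running total: 1)
  'g' at position 2: consonant
  'a' at position 3: vowel (running total: 2)
  'e' at position 4: vowel (running total: 3)
  'o' at position 5: vowel (running total: 4)
Total vowels: 4

4


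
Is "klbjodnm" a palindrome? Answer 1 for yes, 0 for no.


Input: klbjodnm
Reversed: mndojblk
  Compare pos 0 ('k') with pos 7 ('m'): MISMATCH
  Compare pos 1 ('l') with pos 6 ('n'): MISMATCH
  Compare pos 2 ('b') with pos 5 ('d'): MISMATCH
  Compare pos 3 ('j') with pos 4 ('o'): MISMATCH
Result: not a palindrome

0


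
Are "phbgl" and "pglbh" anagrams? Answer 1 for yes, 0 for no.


Strings: "phbgl", "pglbh"
Sorted first:  bghlp
Sorted second: bghlp
Sorted forms match => anagrams

1


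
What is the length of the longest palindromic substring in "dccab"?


Input: "dccab"
Checking substrings for palindromes:
  [1:3] "cc" (len 2) => palindrome
Longest palindromic substring: "cc" with length 2

2


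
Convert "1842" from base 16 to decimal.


Input: "1842" in base 16
Positional expansion:
  Digit '1' (value 1) x 16^3 = 4096
  Digit '8' (value 8) x 16^2 = 2048
  Digit '4' (value 4) x 16^1 = 64
  Digit '2' (value 2) x 16^0 = 2
Sum = 6210

6210


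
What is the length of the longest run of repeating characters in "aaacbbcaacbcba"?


Input: "aaacbbcaacbcba"
Scanning for longest run:
  Position 1 ('a'): continues run of 'a', length=2
  Position 2 ('a'): continues run of 'a', length=3
  Position 3 ('c'): new char, reset run to 1
  Position 4 ('b'): new char, reset run to 1
  Position 5 ('b'): continues run of 'b', length=2
  Position 6 ('c'): new char, reset run to 1
  Position 7 ('a'): new char, reset run to 1
  Position 8 ('a'): continues run of 'a', length=2
  Position 9 ('c'): new char, reset run to 1
  Position 10 ('b'): new char, reset run to 1
  Position 11 ('c'): new char, reset run to 1
  Position 12 ('b'): new char, reset run to 1
  Position 13 ('a'): new char, reset run to 1
Longest run: 'a' with length 3

3


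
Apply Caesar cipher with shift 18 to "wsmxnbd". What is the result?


Caesar cipher: shift "wsmxnbd" by 18
  'w' (pos 22) + 18 = pos 14 = 'o'
  's' (pos 18) + 18 = pos 10 = 'k'
  'm' (pos 12) + 18 = pos 4 = 'e'
  'x' (pos 23) + 18 = pos 15 = 'p'
  'n' (pos 13) + 18 = pos 5 = 'f'
  'b' (pos 1) + 18 = pos 19 = 't'
  'd' (pos 3) + 18 = pos 21 = 'v'
Result: okepftv

okepftv


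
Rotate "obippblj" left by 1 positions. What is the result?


Input: "obippblj", rotate left by 1
First 1 characters: "o"
Remaining characters: "bippblj"
Concatenate remaining + first: "bippblj" + "o" = "bippbljo"

bippbljo


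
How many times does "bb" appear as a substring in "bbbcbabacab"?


Searching for "bb" in "bbbcbabacab"
Scanning each position:
  Position 0: "bb" => MATCH
  Position 1: "bb" => MATCH
  Position 2: "bc" => no
  Position 3: "cb" => no
  Position 4: "ba" => no
  Position 5: "ab" => no
  Position 6: "ba" => no
  Position 7: "ac" => no
  Position 8: "ca" => no
  Position 9: "ab" => no
Total occurrences: 2

2


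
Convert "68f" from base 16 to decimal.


Input: "68f" in base 16
Positional expansion:
  Digit '6' (value 6) x 16^2 = 1536
  Digit '8' (value 8) x 16^1 = 128
  Digit 'f' (value 15) x 16^0 = 15
Sum = 1679

1679


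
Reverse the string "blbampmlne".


Input: blbampmlne
Reading characters right to left:
  Position 9: 'e'
  Position 8: 'n'
  Position 7: 'l'
  Position 6: 'm'
  Position 5: 'p'
  Position 4: 'm'
  Position 3: 'a'
  Position 2: 'b'
  Position 1: 'l'
  Position 0: 'b'
Reversed: enlmpmablb

enlmpmablb


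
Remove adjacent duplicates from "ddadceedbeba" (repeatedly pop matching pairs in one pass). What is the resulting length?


Input: ddadceedbeba
Stack-based adjacent duplicate removal:
  Read 'd': push. Stack: d
  Read 'd': matches stack top 'd' => pop. Stack: (empty)
  Read 'a': push. Stack: a
  Read 'd': push. Stack: ad
  Read 'c': push. Stack: adc
  Read 'e': push. Stack: adce
  Read 'e': matches stack top 'e' => pop. Stack: adc
  Read 'd': push. Stack: adcd
  Read 'b': push. Stack: adcdb
  Read 'e': push. Stack: adcdbe
  Read 'b': push. Stack: adcdbeb
  Read 'a': push. Stack: adcdbeba
Final stack: "adcdbeba" (length 8)

8


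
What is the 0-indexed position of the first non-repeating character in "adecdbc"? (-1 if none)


Input: adecdbc
Character frequencies:
  'a': 1
  'b': 1
  'c': 2
  'd': 2
  'e': 1
Scanning left to right for freq == 1:
  Position 0 ('a'): unique! => answer = 0

0


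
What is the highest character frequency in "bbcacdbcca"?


Input: bbcacdbcca
Character counts:
  'a': 2
  'b': 3
  'c': 4
  'd': 1
Maximum frequency: 4

4


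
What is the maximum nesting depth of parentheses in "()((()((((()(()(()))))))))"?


Input: "()((()((((()(()(()))))))))"
Tracking depth:
  Position 0 '(': depth becomes 1
  Position 1 ')': depth becomes 0
  Position 2 '(': depth becomes 1
  Position 3 '(': depth becomes 2
  Position 4 '(': depth becomes 3
  Position 5 ')': depth becomes 2
  Position 6 '(': depth becomes 3
  Position 7 '(': depth becomes 4
  Position 8 '(': depth becomes 5
  Position 9 '(': depth becomes 6
  Position 10 '(': depth becomes 7
  Position 11 ')': depth becomes 6
  Position 12 '(': depth becomes 7
  Position 13 '(': depth becomes 8
  Position 14 ')': depth becomes 7
  Position 15 '(': depth becomes 8
  Position 16 '(': depth becomes 9
  Position 17 ')': depth becomes 8
  Position 18 ')': depth becomes 7
  Position 19 ')': depth becomes 6
  Position 20 ')': depth becomes 5
  Position 21 ')': depth becomes 4
  Position 22 ')': depth becomes 3
  Position 23 ')': depth becomes 2
  Position 24 ')': depth becomes 1
  Position 25 ')': depth becomes 0
Maximum depth reached: 9

9


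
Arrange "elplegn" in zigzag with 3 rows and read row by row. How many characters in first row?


Zigzag "elplegn" into 3 rows:
Placing characters:
  'e' => row 0
  'l' => row 1
  'p' => row 2
  'l' => row 1
  'e' => row 0
  'g' => row 1
  'n' => row 2
Rows:
  Row 0: "ee"
  Row 1: "llg"
  Row 2: "pn"
First row length: 2

2


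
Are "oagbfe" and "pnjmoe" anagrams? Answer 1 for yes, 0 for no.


Strings: "oagbfe", "pnjmoe"
Sorted first:  abefgo
Sorted second: ejmnop
Differ at position 0: 'a' vs 'e' => not anagrams

0


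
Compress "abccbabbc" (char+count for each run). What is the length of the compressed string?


Input: abccbabbc
Runs:
  'a' x 1 => "a1"
  'b' x 1 => "b1"
  'c' x 2 => "c2"
  'b' x 1 => "b1"
  'a' x 1 => "a1"
  'b' x 2 => "b2"
  'c' x 1 => "c1"
Compressed: "a1b1c2b1a1b2c1"
Compressed length: 14

14


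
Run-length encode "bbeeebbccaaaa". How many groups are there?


Input: bbeeebbccaaaa
Scanning for consecutive runs:
  Group 1: 'b' x 2 (positions 0-1)
  Group 2: 'e' x 3 (positions 2-4)
  Group 3: 'b' x 2 (positions 5-6)
  Group 4: 'c' x 2 (positions 7-8)
  Group 5: 'a' x 4 (positions 9-12)
Total groups: 5

5


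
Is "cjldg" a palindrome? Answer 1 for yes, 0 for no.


Input: cjldg
Reversed: gdljc
  Compare pos 0 ('c') with pos 4 ('g'): MISMATCH
  Compare pos 1 ('j') with pos 3 ('d'): MISMATCH
Result: not a palindrome

0


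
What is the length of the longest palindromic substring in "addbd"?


Input: "addbd"
Checking substrings for palindromes:
  [2:5] "dbd" (len 3) => palindrome
  [1:3] "dd" (len 2) => palindrome
Longest palindromic substring: "dbd" with length 3

3


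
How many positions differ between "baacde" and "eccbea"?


Comparing "baacde" and "eccbea" position by position:
  Position 0: 'b' vs 'e' => DIFFER
  Position 1: 'a' vs 'c' => DIFFER
  Position 2: 'a' vs 'c' => DIFFER
  Position 3: 'c' vs 'b' => DIFFER
  Position 4: 'd' vs 'e' => DIFFER
  Position 5: 'e' vs 'a' => DIFFER
Positions that differ: 6

6


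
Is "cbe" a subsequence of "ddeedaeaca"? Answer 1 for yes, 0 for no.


Check if "cbe" is a subsequence of "ddeedaeaca"
Greedy scan:
  Position 0 ('d'): no match needed
  Position 1 ('d'): no match needed
  Position 2 ('e'): no match needed
  Position 3 ('e'): no match needed
  Position 4 ('d'): no match needed
  Position 5 ('a'): no match needed
  Position 6 ('e'): no match needed
  Position 7 ('a'): no match needed
  Position 8 ('c'): matches sub[0] = 'c'
  Position 9 ('a'): no match needed
Only matched 1/3 characters => not a subsequence

0


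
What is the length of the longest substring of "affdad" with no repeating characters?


Input: "affdad"
Sliding window (track last position of each char):
  Position 0 ('a'): window [0,0] length 1 -- new best
  Position 1 ('f'): window [0,1] length 2 -- new best
  Position 2 ('f'): repeat (last at 1), move window start to 2
  Position 2 ('f'): window [2,2] length 1
  Position 3 ('d'): window [2,3] length 2
  Position 4 ('a'): window [2,4] length 3 -- new best
  Position 5 ('d'): repeat (last at 3), move window start to 4
  Position 5 ('d'): window [4,5] length 2
Longest substring with no repeats: "fda" with length 3

3


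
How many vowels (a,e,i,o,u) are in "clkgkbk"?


Input: clkgkbk
Checking each character:
  'c' at position 0: consonant
  'l' at position 1: consonant
  'k' at position 2: consonant
  'g' at position 3: consonant
  'k' at position 4: consonant
  'b' at position 5: consonant
  'k' at position 6: consonant
Total vowels: 0

0


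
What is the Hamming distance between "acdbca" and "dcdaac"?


Comparing "acdbca" and "dcdaac" position by position:
  Position 0: 'a' vs 'd' => differ
  Position 1: 'c' vs 'c' => same
  Position 2: 'd' vs 'd' => same
  Position 3: 'b' vs 'a' => differ
  Position 4: 'c' vs 'a' => differ
  Position 5: 'a' vs 'c' => differ
Total differences (Hamming distance): 4

4


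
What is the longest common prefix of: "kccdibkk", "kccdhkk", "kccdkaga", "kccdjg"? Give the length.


Words: kccdibkk, kccdhkk, kccdkaga, kccdjg
  Position 0: all 'k' => match
  Position 1: all 'c' => match
  Position 2: all 'c' => match
  Position 3: all 'd' => match
  Position 4: ('i', 'h', 'k', 'j') => mismatch, stop
LCP = "kccd" (length 4)

4


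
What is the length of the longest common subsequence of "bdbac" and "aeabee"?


LCS of "bdbac" and "aeabee"
DP table:
           a    e    a    b    e    e
      0    0    0    0    0    0    0
  b   0    0    0    0    1    1    1
  d   0    0    0    0    1    1    1
  b   0    0    0    0    1    1    1
  a   0    1    1    1    1    1    1
  c   0    1    1    1    1    1    1
LCS length = dp[5][6] = 1

1


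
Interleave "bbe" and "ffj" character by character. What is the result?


Interleaving "bbe" and "ffj":
  Position 0: 'b' from first, 'f' from second => "bf"
  Position 1: 'b' from first, 'f' from second => "bf"
  Position 2: 'e' from first, 'j' from second => "ej"
Result: bfbfej

bfbfej


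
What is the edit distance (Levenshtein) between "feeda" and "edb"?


Computing edit distance: "feeda" -> "edb"
DP table:
           e    d    b
      0    1    2    3
  f   1    1    2    3
  e   2    1    2    3
  e   3    2    2    3
  d   4    3    2    3
  a   5    4    3    3
Edit distance = dp[5][3] = 3

3


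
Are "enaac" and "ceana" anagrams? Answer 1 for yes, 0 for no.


Strings: "enaac", "ceana"
Sorted first:  aacen
Sorted second: aacen
Sorted forms match => anagrams

1


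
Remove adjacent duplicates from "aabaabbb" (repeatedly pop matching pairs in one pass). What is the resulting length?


Input: aabaabbb
Stack-based adjacent duplicate removal:
  Read 'a': push. Stack: a
  Read 'a': matches stack top 'a' => pop. Stack: (empty)
  Read 'b': push. Stack: b
  Read 'a': push. Stack: ba
  Read 'a': matches stack top 'a' => pop. Stack: b
  Read 'b': matches stack top 'b' => pop. Stack: (empty)
  Read 'b': push. Stack: b
  Read 'b': matches stack top 'b' => pop. Stack: (empty)
Final stack: "" (length 0)

0


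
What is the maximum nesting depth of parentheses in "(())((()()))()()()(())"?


Input: "(())((()()))()()()(())"
Tracking depth:
  Position 0 '(': depth becomes 1
  Position 1 '(': depth becomes 2
  Position 2 ')': depth becomes 1
  Position 3 ')': depth becomes 0
  Position 4 '(': depth becomes 1
  Position 5 '(': depth becomes 2
  Position 6 '(': depth becomes 3
  Position 7 ')': depth becomes 2
  Position 8 '(': depth becomes 3
  Position 9 ')': depth becomes 2
  Position 10 ')': depth becomes 1
  Position 11 ')': depth becomes 0
  Position 12 '(': depth becomes 1
  Position 13 ')': depth becomes 0
  Position 14 '(': depth becomes 1
  Position 15 ')': depth becomes 0
  Position 16 '(': depth becomes 1
  Position 17 ')': depth becomes 0
  Position 18 '(': depth becomes 1
  Position 19 '(': depth becomes 2
  Position 20 ')': depth becomes 1
  Position 21 ')': depth becomes 0
Maximum depth reached: 3

3


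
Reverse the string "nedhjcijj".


Input: nedhjcijj
Reading characters right to left:
  Position 8: 'j'
  Position 7: 'j'
  Position 6: 'i'
  Position 5: 'c'
  Position 4: 'j'
  Position 3: 'h'
  Position 2: 'd'
  Position 1: 'e'
  Position 0: 'n'
Reversed: jjicjhden

jjicjhden


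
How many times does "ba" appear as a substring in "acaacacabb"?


Searching for "ba" in "acaacacabb"
Scanning each position:
  Position 0: "ac" => no
  Position 1: "ca" => no
  Position 2: "aa" => no
  Position 3: "ac" => no
  Position 4: "ca" => no
  Position 5: "ac" => no
  Position 6: "ca" => no
  Position 7: "ab" => no
  Position 8: "bb" => no
Total occurrences: 0

0


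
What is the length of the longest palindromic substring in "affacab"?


Input: "affacab"
Checking substrings for palindromes:
  [0:4] "affa" (len 4) => palindrome
  [3:6] "aca" (len 3) => palindrome
  [1:3] "ff" (len 2) => palindrome
Longest palindromic substring: "affa" with length 4

4


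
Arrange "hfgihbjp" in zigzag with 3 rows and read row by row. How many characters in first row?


Zigzag "hfgihbjp" into 3 rows:
Placing characters:
  'h' => row 0
  'f' => row 1
  'g' => row 2
  'i' => row 1
  'h' => row 0
  'b' => row 1
  'j' => row 2
  'p' => row 1
Rows:
  Row 0: "hh"
  Row 1: "fibp"
  Row 2: "gj"
First row length: 2

2


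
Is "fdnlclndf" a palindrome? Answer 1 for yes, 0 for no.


Input: fdnlclndf
Reversed: fdnlclndf
  Compare pos 0 ('f') with pos 8 ('f'): match
  Compare pos 1 ('d') with pos 7 ('d'): match
  Compare pos 2 ('n') with pos 6 ('n'): match
  Compare pos 3 ('l') with pos 5 ('l'): match
Result: palindrome

1


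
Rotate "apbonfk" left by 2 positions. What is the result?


Input: "apbonfk", rotate left by 2
First 2 characters: "ap"
Remaining characters: "bonfk"
Concatenate remaining + first: "bonfk" + "ap" = "bonfkap"

bonfkap


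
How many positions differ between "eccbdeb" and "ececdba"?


Comparing "eccbdeb" and "ececdba" position by position:
  Position 0: 'e' vs 'e' => same
  Position 1: 'c' vs 'c' => same
  Position 2: 'c' vs 'e' => DIFFER
  Position 3: 'b' vs 'c' => DIFFER
  Position 4: 'd' vs 'd' => same
  Position 5: 'e' vs 'b' => DIFFER
  Position 6: 'b' vs 'a' => DIFFER
Positions that differ: 4

4


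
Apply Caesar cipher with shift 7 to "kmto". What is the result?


Caesar cipher: shift "kmto" by 7
  'k' (pos 10) + 7 = pos 17 = 'r'
  'm' (pos 12) + 7 = pos 19 = 't'
  't' (pos 19) + 7 = pos 0 = 'a'
  'o' (pos 14) + 7 = pos 21 = 'v'
Result: rtav

rtav


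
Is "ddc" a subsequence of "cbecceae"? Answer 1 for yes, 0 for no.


Check if "ddc" is a subsequence of "cbecceae"
Greedy scan:
  Position 0 ('c'): no match needed
  Position 1 ('b'): no match needed
  Position 2 ('e'): no match needed
  Position 3 ('c'): no match needed
  Position 4 ('c'): no match needed
  Position 5 ('e'): no match needed
  Position 6 ('a'): no match needed
  Position 7 ('e'): no match needed
Only matched 0/3 characters => not a subsequence

0


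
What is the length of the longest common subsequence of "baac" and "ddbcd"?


LCS of "baac" and "ddbcd"
DP table:
           d    d    b    c    d
      0    0    0    0    0    0
  b   0    0    0    1    1    1
  a   0    0    0    1    1    1
  a   0    0    0    1    1    1
  c   0    0    0    1    2    2
LCS length = dp[4][5] = 2

2


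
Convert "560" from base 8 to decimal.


Input: "560" in base 8
Positional expansion:
  Digit '5' (value 5) x 8^2 = 320
  Digit '6' (value 6) x 8^1 = 48
  Digit '0' (value 0) x 8^0 = 0
Sum = 368

368


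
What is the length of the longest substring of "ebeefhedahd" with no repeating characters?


Input: "ebeefhedahd"
Sliding window (track last position of each char):
  Position 0 ('e'): window [0,0] length 1 -- new best
  Position 1 ('b'): window [0,1] length 2 -- new best
  Position 2 ('e'): repeat (last at 0), move window start to 1
  Position 2 ('e'): window [1,2] length 2
  Position 3 ('e'): repeat (last at 2), move window start to 3
  Position 3 ('e'): window [3,3] length 1
  Position 4 ('f'): window [3,4] length 2
  Position 5 ('h'): window [3,5] length 3 -- new best
  Position 6 ('e'): repeat (last at 3), move window start to 4
  Position 6 ('e'): window [4,6] length 3
  Position 7 ('d'): window [4,7] length 4 -- new best
  Position 8 ('a'): window [4,8] length 5 -- new best
  Position 9 ('h'): repeat (last at 5), move window start to 6
  Position 9 ('h'): window [6,9] length 4
  Position 10 ('d'): repeat (last at 7), move window start to 8
  Position 10 ('d'): window [8,10] length 3
Longest substring with no repeats: "fheda" with length 5

5


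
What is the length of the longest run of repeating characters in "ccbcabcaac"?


Input: "ccbcabcaac"
Scanning for longest run:
  Position 1 ('c'): continues run of 'c', length=2
  Position 2 ('b'): new char, reset run to 1
  Position 3 ('c'): new char, reset run to 1
  Position 4 ('a'): new char, reset run to 1
  Position 5 ('b'): new char, reset run to 1
  Position 6 ('c'): new char, reset run to 1
  Position 7 ('a'): new char, reset run to 1
  Position 8 ('a'): continues run of 'a', length=2
  Position 9 ('c'): new char, reset run to 1
Longest run: 'c' with length 2

2


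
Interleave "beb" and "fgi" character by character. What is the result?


Interleaving "beb" and "fgi":
  Position 0: 'b' from first, 'f' from second => "bf"
  Position 1: 'e' from first, 'g' from second => "eg"
  Position 2: 'b' from first, 'i' from second => "bi"
Result: bfegbi

bfegbi


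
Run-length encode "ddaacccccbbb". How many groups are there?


Input: ddaacccccbbb
Scanning for consecutive runs:
  Group 1: 'd' x 2 (positions 0-1)
  Group 2: 'a' x 2 (positions 2-3)
  Group 3: 'c' x 5 (positions 4-8)
  Group 4: 'b' x 3 (positions 9-11)
Total groups: 4

4


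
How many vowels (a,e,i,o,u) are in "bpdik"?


Input: bpdik
Checking each character:
  'b' at position 0: consonant
  'p' at position 1: consonant
  'd' at position 2: consonant
  'i' at position 3: vowel (running total: 1)
  'k' at position 4: consonant
Total vowels: 1

1


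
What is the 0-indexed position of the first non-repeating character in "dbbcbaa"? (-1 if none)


Input: dbbcbaa
Character frequencies:
  'a': 2
  'b': 3
  'c': 1
  'd': 1
Scanning left to right for freq == 1:
  Position 0 ('d'): unique! => answer = 0

0


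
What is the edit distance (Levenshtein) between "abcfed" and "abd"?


Computing edit distance: "abcfed" -> "abd"
DP table:
           a    b    d
      0    1    2    3
  a   1    0    1    2
  b   2    1    0    1
  c   3    2    1    1
  f   4    3    2    2
  e   5    4    3    3
  d   6    5    4    3
Edit distance = dp[6][3] = 3

3


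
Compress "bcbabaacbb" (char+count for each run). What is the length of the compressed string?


Input: bcbabaacbb
Runs:
  'b' x 1 => "b1"
  'c' x 1 => "c1"
  'b' x 1 => "b1"
  'a' x 1 => "a1"
  'b' x 1 => "b1"
  'a' x 2 => "a2"
  'c' x 1 => "c1"
  'b' x 2 => "b2"
Compressed: "b1c1b1a1b1a2c1b2"
Compressed length: 16

16


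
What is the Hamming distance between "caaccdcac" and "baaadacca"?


Comparing "caaccdcac" and "baaadacca" position by position:
  Position 0: 'c' vs 'b' => differ
  Position 1: 'a' vs 'a' => same
  Position 2: 'a' vs 'a' => same
  Position 3: 'c' vs 'a' => differ
  Position 4: 'c' vs 'd' => differ
  Position 5: 'd' vs 'a' => differ
  Position 6: 'c' vs 'c' => same
  Position 7: 'a' vs 'c' => differ
  Position 8: 'c' vs 'a' => differ
Total differences (Hamming distance): 6

6


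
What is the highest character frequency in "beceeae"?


Input: beceeae
Character counts:
  'a': 1
  'b': 1
  'c': 1
  'e': 4
Maximum frequency: 4

4


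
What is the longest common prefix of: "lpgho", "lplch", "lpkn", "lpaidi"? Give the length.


Words: lpgho, lplch, lpkn, lpaidi
  Position 0: all 'l' => match
  Position 1: all 'p' => match
  Position 2: ('g', 'l', 'k', 'a') => mismatch, stop
LCP = "lp" (length 2)

2


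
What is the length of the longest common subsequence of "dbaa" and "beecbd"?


LCS of "dbaa" and "beecbd"
DP table:
           b    e    e    c    b    d
      0    0    0    0    0    0    0
  d   0    0    0    0    0    0    1
  b   0    1    1    1    1    1    1
  a   0    1    1    1    1    1    1
  a   0    1    1    1    1    1    1
LCS length = dp[4][6] = 1

1


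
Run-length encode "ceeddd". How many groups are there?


Input: ceeddd
Scanning for consecutive runs:
  Group 1: 'c' x 1 (positions 0-0)
  Group 2: 'e' x 2 (positions 1-2)
  Group 3: 'd' x 3 (positions 3-5)
Total groups: 3

3


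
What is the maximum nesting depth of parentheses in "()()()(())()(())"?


Input: "()()()(())()(())"
Tracking depth:
  Position 0 '(': depth becomes 1
  Position 1 ')': depth becomes 0
  Position 2 '(': depth becomes 1
  Position 3 ')': depth becomes 0
  Position 4 '(': depth becomes 1
  Position 5 ')': depth becomes 0
  Position 6 '(': depth becomes 1
  Position 7 '(': depth becomes 2
  Position 8 ')': depth becomes 1
  Position 9 ')': depth becomes 0
  Position 10 '(': depth becomes 1
  Position 11 ')': depth becomes 0
  Position 12 '(': depth becomes 1
  Position 13 '(': depth becomes 2
  Position 14 ')': depth becomes 1
  Position 15 ')': depth becomes 0
Maximum depth reached: 2

2


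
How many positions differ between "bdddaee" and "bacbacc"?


Comparing "bdddaee" and "bacbacc" position by position:
  Position 0: 'b' vs 'b' => same
  Position 1: 'd' vs 'a' => DIFFER
  Position 2: 'd' vs 'c' => DIFFER
  Position 3: 'd' vs 'b' => DIFFER
  Position 4: 'a' vs 'a' => same
  Position 5: 'e' vs 'c' => DIFFER
  Position 6: 'e' vs 'c' => DIFFER
Positions that differ: 5

5


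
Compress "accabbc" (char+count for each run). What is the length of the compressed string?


Input: accabbc
Runs:
  'a' x 1 => "a1"
  'c' x 2 => "c2"
  'a' x 1 => "a1"
  'b' x 2 => "b2"
  'c' x 1 => "c1"
Compressed: "a1c2a1b2c1"
Compressed length: 10

10


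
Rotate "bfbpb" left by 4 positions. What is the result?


Input: "bfbpb", rotate left by 4
First 4 characters: "bfbp"
Remaining characters: "b"
Concatenate remaining + first: "b" + "bfbp" = "bbfbp"

bbfbp


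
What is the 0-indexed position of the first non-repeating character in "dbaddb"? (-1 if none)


Input: dbaddb
Character frequencies:
  'a': 1
  'b': 2
  'd': 3
Scanning left to right for freq == 1:
  Position 0 ('d'): freq=3, skip
  Position 1 ('b'): freq=2, skip
  Position 2 ('a'): unique! => answer = 2

2


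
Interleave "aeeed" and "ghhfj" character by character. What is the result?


Interleaving "aeeed" and "ghhfj":
  Position 0: 'a' from first, 'g' from second => "ag"
  Position 1: 'e' from first, 'h' from second => "eh"
  Position 2: 'e' from first, 'h' from second => "eh"
  Position 3: 'e' from first, 'f' from second => "ef"
  Position 4: 'd' from first, 'j' from second => "dj"
Result: agehehefdj

agehehefdj


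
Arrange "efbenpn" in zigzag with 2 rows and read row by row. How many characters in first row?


Zigzag "efbenpn" into 2 rows:
Placing characters:
  'e' => row 0
  'f' => row 1
  'b' => row 0
  'e' => row 1
  'n' => row 0
  'p' => row 1
  'n' => row 0
Rows:
  Row 0: "ebnn"
  Row 1: "fep"
First row length: 4

4


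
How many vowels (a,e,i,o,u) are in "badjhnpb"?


Input: badjhnpb
Checking each character:
  'b' at position 0: consonant
  'a' at position 1: vowel (running total: 1)
  'd' at position 2: consonant
  'j' at position 3: consonant
  'h' at position 4: consonant
  'n' at position 5: consonant
  'p' at position 6: consonant
  'b' at position 7: consonant
Total vowels: 1

1


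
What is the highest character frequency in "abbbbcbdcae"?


Input: abbbbcbdcae
Character counts:
  'a': 2
  'b': 5
  'c': 2
  'd': 1
  'e': 1
Maximum frequency: 5

5


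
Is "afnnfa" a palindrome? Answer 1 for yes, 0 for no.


Input: afnnfa
Reversed: afnnfa
  Compare pos 0 ('a') with pos 5 ('a'): match
  Compare pos 1 ('f') with pos 4 ('f'): match
  Compare pos 2 ('n') with pos 3 ('n'): match
Result: palindrome

1


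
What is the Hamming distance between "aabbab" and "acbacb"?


Comparing "aabbab" and "acbacb" position by position:
  Position 0: 'a' vs 'a' => same
  Position 1: 'a' vs 'c' => differ
  Position 2: 'b' vs 'b' => same
  Position 3: 'b' vs 'a' => differ
  Position 4: 'a' vs 'c' => differ
  Position 5: 'b' vs 'b' => same
Total differences (Hamming distance): 3

3


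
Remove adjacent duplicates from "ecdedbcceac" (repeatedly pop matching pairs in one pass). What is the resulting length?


Input: ecdedbcceac
Stack-based adjacent duplicate removal:
  Read 'e': push. Stack: e
  Read 'c': push. Stack: ec
  Read 'd': push. Stack: ecd
  Read 'e': push. Stack: ecde
  Read 'd': push. Stack: ecded
  Read 'b': push. Stack: ecdedb
  Read 'c': push. Stack: ecdedbc
  Read 'c': matches stack top 'c' => pop. Stack: ecdedb
  Read 'e': push. Stack: ecdedbe
  Read 'a': push. Stack: ecdedbea
  Read 'c': push. Stack: ecdedbeac
Final stack: "ecdedbeac" (length 9)

9


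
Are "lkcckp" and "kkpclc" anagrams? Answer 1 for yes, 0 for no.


Strings: "lkcckp", "kkpclc"
Sorted first:  cckklp
Sorted second: cckklp
Sorted forms match => anagrams

1


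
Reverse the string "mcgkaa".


Input: mcgkaa
Reading characters right to left:
  Position 5: 'a'
  Position 4: 'a'
  Position 3: 'k'
  Position 2: 'g'
  Position 1: 'c'
  Position 0: 'm'
Reversed: aakgcm

aakgcm


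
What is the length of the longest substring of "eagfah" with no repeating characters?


Input: "eagfah"
Sliding window (track last position of each char):
  Position 0 ('e'): window [0,0] length 1 -- new best
  Position 1 ('a'): window [0,1] length 2 -- new best
  Position 2 ('g'): window [0,2] length 3 -- new best
  Position 3 ('f'): window [0,3] length 4 -- new best
  Position 4 ('a'): repeat (last at 1), move window start to 2
  Position 4 ('a'): window [2,4] length 3
  Position 5 ('h'): window [2,5] length 4
Longest substring with no repeats: "eagf" with length 4

4


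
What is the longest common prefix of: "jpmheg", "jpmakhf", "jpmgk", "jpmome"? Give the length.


Words: jpmheg, jpmakhf, jpmgk, jpmome
  Position 0: all 'j' => match
  Position 1: all 'p' => match
  Position 2: all 'm' => match
  Position 3: ('h', 'a', 'g', 'o') => mismatch, stop
LCP = "jpm" (length 3)

3


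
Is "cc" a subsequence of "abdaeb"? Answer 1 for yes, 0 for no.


Check if "cc" is a subsequence of "abdaeb"
Greedy scan:
  Position 0 ('a'): no match needed
  Position 1 ('b'): no match needed
  Position 2 ('d'): no match needed
  Position 3 ('a'): no match needed
  Position 4 ('e'): no match needed
  Position 5 ('b'): no match needed
Only matched 0/2 characters => not a subsequence

0


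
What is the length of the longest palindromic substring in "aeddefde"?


Input: "aeddefde"
Checking substrings for palindromes:
  [1:5] "edde" (len 4) => palindrome
  [2:4] "dd" (len 2) => palindrome
Longest palindromic substring: "edde" with length 4

4


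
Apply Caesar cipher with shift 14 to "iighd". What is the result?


Caesar cipher: shift "iighd" by 14
  'i' (pos 8) + 14 = pos 22 = 'w'
  'i' (pos 8) + 14 = pos 22 = 'w'
  'g' (pos 6) + 14 = pos 20 = 'u'
  'h' (pos 7) + 14 = pos 21 = 'v'
  'd' (pos 3) + 14 = pos 17 = 'r'
Result: wwuvr

wwuvr


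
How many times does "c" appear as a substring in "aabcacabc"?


Searching for "c" in "aabcacabc"
Scanning each position:
  Position 0: "a" => no
  Position 1: "a" => no
  Position 2: "b" => no
  Position 3: "c" => MATCH
  Position 4: "a" => no
  Position 5: "c" => MATCH
  Position 6: "a" => no
  Position 7: "b" => no
  Position 8: "c" => MATCH
Total occurrences: 3

3


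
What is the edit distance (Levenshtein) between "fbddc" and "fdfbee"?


Computing edit distance: "fbddc" -> "fdfbee"
DP table:
           f    d    f    b    e    e
      0    1    2    3    4    5    6
  f   1    0    1    2    3    4    5
  b   2    1    1    2    2    3    4
  d   3    2    1    2    3    3    4
  d   4    3    2    2    3    4    4
  c   5    4    3    3    3    4    5
Edit distance = dp[5][6] = 5

5


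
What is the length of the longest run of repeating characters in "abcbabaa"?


Input: "abcbabaa"
Scanning for longest run:
  Position 1 ('b'): new char, reset run to 1
  Position 2 ('c'): new char, reset run to 1
  Position 3 ('b'): new char, reset run to 1
  Position 4 ('a'): new char, reset run to 1
  Position 5 ('b'): new char, reset run to 1
  Position 6 ('a'): new char, reset run to 1
  Position 7 ('a'): continues run of 'a', length=2
Longest run: 'a' with length 2

2


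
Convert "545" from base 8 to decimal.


Input: "545" in base 8
Positional expansion:
  Digit '5' (value 5) x 8^2 = 320
  Digit '4' (value 4) x 8^1 = 32
  Digit '5' (value 5) x 8^0 = 5
Sum = 357

357


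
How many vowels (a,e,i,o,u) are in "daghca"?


Input: daghca
Checking each character:
  'd' at position 0: consonant
  'a' at position 1: vowel (running total: 1)
  'g' at position 2: consonant
  'h' at position 3: consonant
  'c' at position 4: consonant
  'a' at position 5: vowel (running total: 2)
Total vowels: 2

2


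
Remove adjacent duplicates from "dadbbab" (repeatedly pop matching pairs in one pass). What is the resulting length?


Input: dadbbab
Stack-based adjacent duplicate removal:
  Read 'd': push. Stack: d
  Read 'a': push. Stack: da
  Read 'd': push. Stack: dad
  Read 'b': push. Stack: dadb
  Read 'b': matches stack top 'b' => pop. Stack: dad
  Read 'a': push. Stack: dada
  Read 'b': push. Stack: dadab
Final stack: "dadab" (length 5)

5


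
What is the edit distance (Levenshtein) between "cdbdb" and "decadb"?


Computing edit distance: "cdbdb" -> "decadb"
DP table:
           d    e    c    a    d    b
      0    1    2    3    4    5    6
  c   1    1    2    2    3    4    5
  d   2    1    2    3    3    3    4
  b   3    2    2    3    4    4    3
  d   4    3    3    3    4    4    4
  b   5    4    4    4    4    5    4
Edit distance = dp[5][6] = 4

4


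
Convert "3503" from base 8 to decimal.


Input: "3503" in base 8
Positional expansion:
  Digit '3' (value 3) x 8^3 = 1536
  Digit '5' (value 5) x 8^2 = 320
  Digit '0' (value 0) x 8^1 = 0
  Digit '3' (value 3) x 8^0 = 3
Sum = 1859

1859


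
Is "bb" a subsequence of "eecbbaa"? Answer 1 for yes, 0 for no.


Check if "bb" is a subsequence of "eecbbaa"
Greedy scan:
  Position 0 ('e'): no match needed
  Position 1 ('e'): no match needed
  Position 2 ('c'): no match needed
  Position 3 ('b'): matches sub[0] = 'b'
  Position 4 ('b'): matches sub[1] = 'b'
  Position 5 ('a'): no match needed
  Position 6 ('a'): no match needed
All 2 characters matched => is a subsequence

1


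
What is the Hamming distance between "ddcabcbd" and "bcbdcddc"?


Comparing "ddcabcbd" and "bcbdcddc" position by position:
  Position 0: 'd' vs 'b' => differ
  Position 1: 'd' vs 'c' => differ
  Position 2: 'c' vs 'b' => differ
  Position 3: 'a' vs 'd' => differ
  Position 4: 'b' vs 'c' => differ
  Position 5: 'c' vs 'd' => differ
  Position 6: 'b' vs 'd' => differ
  Position 7: 'd' vs 'c' => differ
Total differences (Hamming distance): 8

8
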